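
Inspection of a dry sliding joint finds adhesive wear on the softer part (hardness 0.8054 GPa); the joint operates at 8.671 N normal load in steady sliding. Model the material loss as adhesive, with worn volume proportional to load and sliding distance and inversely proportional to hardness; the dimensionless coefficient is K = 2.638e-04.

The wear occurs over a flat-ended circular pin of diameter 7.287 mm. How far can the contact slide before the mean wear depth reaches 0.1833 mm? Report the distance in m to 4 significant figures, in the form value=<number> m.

Quoted intermediates are rounded; all working math holds full float precision. Rounded just once to four significant digits.
Convert: Hardness H = 0.8054 GPa = 8.054e+08 Pa.
Convert: Pin diameter d = 7.287 mm = 0.007287 m. Contact area A = π·d²/4 = π·(0.007287 m)²/4 = 4.170e-05 m².
Convert: Depth limit h_lim = 0.1833 mm = 1.833e-04 m.
Expressed in SI base units: W = 8.671 N, H = 8.054e+08 Pa, K = 2.638e-04.
At the depth limit, V_lim = h_lim·A = 1.833e-04 · 4.170e-05 = 7.645e-09 m³.
Sliding life L = V_lim·H/(K·W) = 7.645e-09 · 8.054e+08 / (2.638e-04 · 8.671) = 2692 m.

value=2692 m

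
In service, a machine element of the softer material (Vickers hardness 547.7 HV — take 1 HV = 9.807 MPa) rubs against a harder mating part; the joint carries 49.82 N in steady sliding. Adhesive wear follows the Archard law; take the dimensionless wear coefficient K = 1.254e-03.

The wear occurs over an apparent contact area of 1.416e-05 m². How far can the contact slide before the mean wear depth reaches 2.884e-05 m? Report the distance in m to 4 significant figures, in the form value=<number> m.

value=35.11 m

All working math keeps exact precision — the intermediates appear rounded, and rounded just once to four significant digits.
Convert: Hardness H = 547.7 HV × 9.807 MPa/HV = 5371 MPa = 5.371e+09 Pa.
Working in SI base units: W = 49.82 N, H = 5.371e+09 Pa, K = 1.254e-03.
Volume at the limit: V_lim = h_lim·A = 2.884e-05 · 1.416e-05 = 4.084e-10 m³.
Inverting, life L = V_lim·H/(K·W) = 4.084e-10 · 5.371e+09 / (1.254e-03 · 49.82) = 35.11 m.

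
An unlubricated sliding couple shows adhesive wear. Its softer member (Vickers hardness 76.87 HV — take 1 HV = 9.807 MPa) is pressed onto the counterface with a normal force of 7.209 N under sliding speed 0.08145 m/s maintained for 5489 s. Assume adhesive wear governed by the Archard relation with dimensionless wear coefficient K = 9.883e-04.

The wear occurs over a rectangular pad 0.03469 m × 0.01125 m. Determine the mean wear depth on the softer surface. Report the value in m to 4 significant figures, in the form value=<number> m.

value=1.083e-05 m

Intermediates are shown rounded, and each operation runs at exact precision. Rounded just once: four significant digits.
Convert: Sliding distance L = v·t = 0.08145 m/s × 5489 s = 447.1 m.
Convert: Hardness H = 76.87 HV × 9.807 MPa/HV = 753.9 MPa = 7.539e+08 Pa.
Convert: Contact area A = 0.03469 m × 0.01125 m = 3.903e-04 m².
Working in SI base units: W = 7.209 N, H = 7.539e+08 Pa, K = 9.883e-04.
Archard relation: V = K·W·L/H = 9.883e-04 · 7.209 · 447.1 / 7.539e+08 = 4.225e-09 m³.
Average depth h = V/A = 4.225e-09 / 3.903e-04 = 1.083e-05 m.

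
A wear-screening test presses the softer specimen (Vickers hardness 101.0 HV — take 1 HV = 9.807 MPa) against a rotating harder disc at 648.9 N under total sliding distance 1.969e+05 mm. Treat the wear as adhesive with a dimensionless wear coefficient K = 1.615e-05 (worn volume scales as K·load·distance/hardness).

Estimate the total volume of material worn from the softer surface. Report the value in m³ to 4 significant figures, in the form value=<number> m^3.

value=2.083e-09 m^3

Intermediate values are displayed rounded; each operation maintains exact precision. Rounded just once to 4 significant digits.
The distance L = 1.969e+05 mm = 196.9 m.
Hardness H = 101.0 HV × 9.807 MPa/HV = 990.5 MPa = 9.905e+08 Pa.
Expressed in SI base units: W = 648.9 N, H = 9.905e+08 Pa, K = 1.615e-05.
By Archard's law, V = K·W·L/H = 1.615e-05 · 648.9 · 196.9 / 9.905e+08 = 2.083e-09 m³.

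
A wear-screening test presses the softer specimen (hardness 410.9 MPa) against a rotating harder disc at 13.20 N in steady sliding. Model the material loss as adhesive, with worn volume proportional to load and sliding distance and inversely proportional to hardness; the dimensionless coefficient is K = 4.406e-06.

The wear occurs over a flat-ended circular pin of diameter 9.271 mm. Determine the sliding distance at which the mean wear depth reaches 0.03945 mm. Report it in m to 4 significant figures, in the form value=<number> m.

Each operation carries full precision — quoted intermediates are rounded. Rounded once at the end to 4 significant figures.
Convert: Hardness H = 410.9 MPa = 4.109e+08 Pa.
Convert: Pin diameter d = 9.271 mm = 0.009271 m. Contact area A = π·d²/4 = π·(0.009271 m)²/4 = 6.751e-05 m².
Convert: Depth limit h_lim = 0.03945 mm = 3.945e-05 m.
Collected in SI base units: W = 13.20 N, H = 4.109e+08 Pa, K = 4.406e-06.
Volume at the limit: V_lim = h_lim·A = 3.945e-05 · 6.751e-05 = 2.663e-09 m³.
Inverting, life L = V_lim·H/(K·W) = 2.663e-09 · 4.109e+08 / (4.406e-06 · 13.20) = 1.882e+04 m.

value=1.882e+04 m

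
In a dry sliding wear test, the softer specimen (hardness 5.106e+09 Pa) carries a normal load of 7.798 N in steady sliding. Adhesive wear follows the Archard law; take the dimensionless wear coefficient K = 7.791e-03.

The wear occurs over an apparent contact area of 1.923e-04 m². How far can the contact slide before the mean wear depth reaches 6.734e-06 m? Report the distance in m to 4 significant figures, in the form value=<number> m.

value=108.8 m

Intermediates are displayed rounded — each operation holds exact precision; rounded once at the end to 4 significant figures.
Restated in SI base units: W = 7.798 N, H = 5.106e+09 Pa, K = 7.791e-03.
Limit volume V_lim = h_lim·A = 6.734e-06 · 1.923e-04 = 1.295e-09 m³.
So the life L = V_lim·H/(K·W) = 1.295e-09 · 5.106e+09 / (7.791e-03 · 7.798) = 108.8 m.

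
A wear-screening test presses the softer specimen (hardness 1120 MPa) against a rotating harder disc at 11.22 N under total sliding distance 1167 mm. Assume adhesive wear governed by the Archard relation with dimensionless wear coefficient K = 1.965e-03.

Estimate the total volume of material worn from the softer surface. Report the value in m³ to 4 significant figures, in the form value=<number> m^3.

Each operation keeps exact precision, and the intermediates are printed rounded; rounded once at the end to four significant figures.
Convert: Path length L = 1167 mm = 1.167 m.
Convert: Hardness H = 1120 MPa = 1.120e+09 Pa.
Expressed in SI base units: W = 11.22 N, H = 1.120e+09 Pa, K = 1.965e-03.
Wear volume V = K·W·L/H = 1.965e-03 · 11.22 · 1.167 / 1.120e+09 = 2.297e-11 m³.

value=2.297e-11 m^3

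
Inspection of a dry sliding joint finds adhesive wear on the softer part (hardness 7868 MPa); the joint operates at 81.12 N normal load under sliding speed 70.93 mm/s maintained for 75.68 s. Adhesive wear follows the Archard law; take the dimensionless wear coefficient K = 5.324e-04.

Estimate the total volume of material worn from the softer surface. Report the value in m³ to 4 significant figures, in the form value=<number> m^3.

value=2.947e-11 m^3

The algebra maintains full float precision. Intermediate values are shown rounded; a single final rounding to 4 significant digits.
Sliding speed v = 70.93 mm/s = 0.07093 m/s. Distance L = v·t = 0.07093 m/s × 75.68 s = 5.368 m.
Hardness H = 7868 MPa = 7.868e+09 Pa.
In SI base units: W = 81.12 N, H = 7.868e+09 Pa, K = 5.324e-04.
Volume removed: V = K·W·L/H = 5.324e-04 · 81.12 · 5.368 / 7.868e+09 = 2.947e-11 m³.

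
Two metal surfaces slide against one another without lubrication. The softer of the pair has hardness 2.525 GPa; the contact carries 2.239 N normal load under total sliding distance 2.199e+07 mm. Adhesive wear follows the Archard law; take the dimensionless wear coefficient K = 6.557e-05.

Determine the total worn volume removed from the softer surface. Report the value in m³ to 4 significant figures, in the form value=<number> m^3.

Quoted intermediates are rounded, and each operation holds full precision; a lone final rounding to 4 significant figures.
Total distance L = 2.199e+07 mm = 2.199e+04 m.
Hardness H = 2.525 GPa = 2.525e+09 Pa.
As SI base values: W = 2.239 N, H = 2.525e+09 Pa, K = 6.557e-05.
Apply Archard: V = K·W·L/H = 6.557e-05 · 2.239 · 2.199e+04 / 2.525e+09 = 1.279e-09 m³.

value=1.279e-09 m^3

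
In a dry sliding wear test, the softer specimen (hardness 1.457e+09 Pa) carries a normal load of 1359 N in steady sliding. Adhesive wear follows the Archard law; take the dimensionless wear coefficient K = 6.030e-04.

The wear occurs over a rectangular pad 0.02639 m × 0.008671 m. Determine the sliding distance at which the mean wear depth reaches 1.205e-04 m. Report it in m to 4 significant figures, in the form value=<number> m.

All arithmetic maintains full float precision — intermediates are shown rounded. Rounded just once, at 4 significant figures.
Convert: Contact area A = 0.02639 m × 0.008671 m = 2.288e-04 m².
In SI base units, W = 1359 N, H = 1.457e+09 Pa, K = 6.030e-04.
Wearable volume V_lim = h_lim·A = 1.205e-04 · 2.288e-04 = 2.757e-08 m³.
Thus life L = V_lim·H/(K·W) = 2.757e-08 · 1.457e+09 / (6.030e-04 · 1359) = 49.03 m.

value=49.03 m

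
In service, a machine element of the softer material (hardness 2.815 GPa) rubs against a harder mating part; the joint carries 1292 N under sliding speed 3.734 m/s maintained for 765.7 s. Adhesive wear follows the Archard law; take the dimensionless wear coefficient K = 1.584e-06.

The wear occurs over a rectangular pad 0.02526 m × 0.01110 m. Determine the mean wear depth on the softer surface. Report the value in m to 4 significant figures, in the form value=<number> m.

value=7.413e-06 m

Intermediate values are shown rounded, and all arithmetic holds full float precision. Rounded once at the end to 4 significant figures.
Convert: Path length L = v·t = 3.734 m/s × 765.7 s = 2859 m.
Convert: Hardness H = 2.815 GPa = 2.815e+09 Pa.
Convert: Contact area A = 0.02526 m × 0.01110 m = 2.804e-04 m².
Collected in SI base units: W = 1292 N, H = 2.815e+09 Pa, K = 1.584e-06.
Archard volume V = K·W·L/H = 1.584e-06 · 1292 · 2859 / 2.815e+09 = 2.079e-09 m³.
Mean depth h = V/A = 2.079e-09 / 2.804e-04 = 7.413e-06 m.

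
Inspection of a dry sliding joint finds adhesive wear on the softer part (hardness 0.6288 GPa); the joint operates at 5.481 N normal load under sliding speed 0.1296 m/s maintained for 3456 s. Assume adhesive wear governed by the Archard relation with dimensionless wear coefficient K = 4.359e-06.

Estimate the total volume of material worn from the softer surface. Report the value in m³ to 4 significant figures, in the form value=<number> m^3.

value=1.702e-11 m^3

The algebra maintains full float precision. Intermediate values are shown rounded — rounded once at the end: 4 significant figures.
Convert: Total distance L = v·t = 0.1296 m/s × 3456 s = 447.9 m.
Convert: Hardness H = 0.6288 GPa = 6.288e+08 Pa.
As SI base values: W = 5.481 N, H = 6.288e+08 Pa, K = 4.359e-06.
The Archard volume V = K·W·L/H = 4.359e-06 · 5.481 · 447.9 / 6.288e+08 = 1.702e-11 m³.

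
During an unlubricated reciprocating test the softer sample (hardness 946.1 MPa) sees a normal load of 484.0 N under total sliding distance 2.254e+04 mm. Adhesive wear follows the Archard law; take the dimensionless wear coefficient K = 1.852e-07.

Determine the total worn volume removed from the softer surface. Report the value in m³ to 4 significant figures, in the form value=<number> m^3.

value=2.136e-12 m^3

The computation carries exact precision; intermediates are printed rounded — rounded just once to 4 significant figures.
Convert: Distance covered L = 2.254e+04 mm = 22.54 m.
Convert: Hardness H = 946.1 MPa = 9.461e+08 Pa.
Working in SI base units: W = 484.0 N, H = 9.461e+08 Pa, K = 1.852e-07.
Wear volume V = K·W·L/H = 1.852e-07 · 484.0 · 22.54 / 9.461e+08 = 2.136e-12 m³.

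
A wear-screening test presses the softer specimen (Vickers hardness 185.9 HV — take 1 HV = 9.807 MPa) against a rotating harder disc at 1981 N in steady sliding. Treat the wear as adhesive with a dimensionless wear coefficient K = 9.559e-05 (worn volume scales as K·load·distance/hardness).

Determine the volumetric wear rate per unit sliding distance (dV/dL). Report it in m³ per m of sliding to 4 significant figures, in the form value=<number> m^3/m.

Shown intermediates are rounded; every step holds full float precision. Rounded just once to four significant digits.
Hardness H = 185.9 HV × 9.807 MPa/HV = 1823 MPa = 1.823e+09 Pa.
In SI base units: W = 1981 N, H = 1.823e+09 Pa, K = 9.559e-05.
Wear rate dV/dL = K·W/H (no L dependence): 9.559e-05 · 1981 / 1.823e+09 = 1.039e-10 m³/m.

value=1.039e-10 m^3/m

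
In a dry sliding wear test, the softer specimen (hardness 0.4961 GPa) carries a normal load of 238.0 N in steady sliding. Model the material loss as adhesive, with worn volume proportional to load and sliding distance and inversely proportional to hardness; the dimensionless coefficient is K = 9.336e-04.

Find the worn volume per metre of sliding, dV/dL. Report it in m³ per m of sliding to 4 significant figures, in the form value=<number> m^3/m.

Intermediate values appear rounded; the algebra holds full float precision. Rounded once at the end: four significant figures.
Hardness H = 0.4961 GPa = 4.961e+08 Pa.
Working in SI base units: W = 238.0 N, H = 4.961e+08 Pa, K = 9.336e-04.
Rate of wear dV/dL = K·W/H: 9.336e-04 · 238.0 / 4.961e+08 = 4.479e-10 m³/m.

value=4.479e-10 m^3/m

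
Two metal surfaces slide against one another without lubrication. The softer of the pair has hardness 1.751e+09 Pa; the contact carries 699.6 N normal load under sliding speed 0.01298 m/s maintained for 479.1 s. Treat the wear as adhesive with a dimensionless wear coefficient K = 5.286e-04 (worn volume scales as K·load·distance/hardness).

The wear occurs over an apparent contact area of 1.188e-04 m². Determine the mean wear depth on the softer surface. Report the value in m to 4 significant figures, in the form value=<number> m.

Shown intermediates are rounded — all working math keeps full precision — rounded once at the end: 4 significant figures.
Convert: Path length L = v·t = 0.01298 m/s × 479.1 s = 6.219 m.
SI base units throughout: W = 699.6 N, H = 1.751e+09 Pa, K = 5.286e-04.
Worn volume V = K·W·L/H = 5.286e-04 · 699.6 · 6.219 / 1.751e+09 = 1.313e-09 m³.
Wear depth h = V/A = 1.313e-09 / 1.188e-04 = 1.106e-05 m.

value=1.106e-05 m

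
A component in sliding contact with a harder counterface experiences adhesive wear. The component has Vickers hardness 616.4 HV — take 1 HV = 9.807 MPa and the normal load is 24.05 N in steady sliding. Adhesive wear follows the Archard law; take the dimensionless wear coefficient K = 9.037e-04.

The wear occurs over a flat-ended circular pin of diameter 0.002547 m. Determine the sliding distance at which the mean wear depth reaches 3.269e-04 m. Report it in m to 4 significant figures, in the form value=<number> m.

value=463.3 m

Every step runs at full float precision. The intermediates are displayed rounded; one final rounding to four significant figures.
Hardness H = 616.4 HV × 9.807 MPa/HV = 6045 MPa = 6.045e+09 Pa.
Contact area A = π·d²/4 = π·(0.002547 m)²/4 = 5.095e-06 m².
SI base units throughout: W = 24.05 N, H = 6.045e+09 Pa, K = 9.037e-04.
Permissible volume V_lim = h_lim·A = 3.269e-04 · 5.095e-06 = 1.666e-09 m³.
So the life L = V_lim·H/(K·W) = 1.666e-09 · 6.045e+09 / (9.037e-04 · 24.05) = 463.3 m.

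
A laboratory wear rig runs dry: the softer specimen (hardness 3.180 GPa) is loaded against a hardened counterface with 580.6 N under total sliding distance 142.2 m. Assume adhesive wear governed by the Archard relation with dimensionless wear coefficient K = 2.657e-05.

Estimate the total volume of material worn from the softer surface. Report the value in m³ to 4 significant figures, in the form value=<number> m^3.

value=6.898e-10 m^3

The intermediates appear rounded; the computation runs at full float precision — one final rounding, at four significant digits.
Convert: Hardness H = 3.180 GPa = 3.180e+09 Pa.
Collected in SI base units: W = 580.6 N, H = 3.180e+09 Pa, K = 2.657e-05.
Wear volume V = K·W·L/H = 2.657e-05 · 580.6 · 142.2 / 3.180e+09 = 6.898e-10 m³.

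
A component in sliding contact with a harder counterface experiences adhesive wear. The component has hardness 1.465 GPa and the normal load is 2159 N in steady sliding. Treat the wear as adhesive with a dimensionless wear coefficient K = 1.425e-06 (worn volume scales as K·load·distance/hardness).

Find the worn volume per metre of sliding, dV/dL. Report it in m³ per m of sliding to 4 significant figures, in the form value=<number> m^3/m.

value=2.100e-12 m^3/m

The computation maintains full precision, and quoted intermediates are rounded. Rounded once at the end to four significant digits.
Hardness H = 1.465 GPa = 1.465e+09 Pa.
Restated in SI base units: W = 2159 N, H = 1.465e+09 Pa, K = 1.425e-06.
The wear rate dV/dL = K·W/H — distance-free: 1.425e-06 · 2159 / 1.465e+09 = 2.100e-12 m³/m.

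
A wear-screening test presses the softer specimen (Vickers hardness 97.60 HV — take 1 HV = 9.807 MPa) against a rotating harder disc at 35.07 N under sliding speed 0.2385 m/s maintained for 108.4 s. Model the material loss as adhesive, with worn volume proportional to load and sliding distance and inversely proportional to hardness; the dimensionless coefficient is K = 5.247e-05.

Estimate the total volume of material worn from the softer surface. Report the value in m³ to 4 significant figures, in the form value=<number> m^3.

value=4.970e-11 m^3

The computation runs at exact precision — printed values are rounded. Rounded just once to four significant figures.
Convert: Sliding distance L = v·t = 0.2385 m/s × 108.4 s = 25.85 m.
Convert: Hardness H = 97.60 HV × 9.807 MPa/HV = 957.2 MPa = 9.572e+08 Pa.
Restated in SI base units: W = 35.07 N, H = 9.572e+08 Pa, K = 5.247e-05.
Volume removed: V = K·W·L/H = 5.247e-05 · 35.07 · 25.85 / 9.572e+08 = 4.970e-11 m³.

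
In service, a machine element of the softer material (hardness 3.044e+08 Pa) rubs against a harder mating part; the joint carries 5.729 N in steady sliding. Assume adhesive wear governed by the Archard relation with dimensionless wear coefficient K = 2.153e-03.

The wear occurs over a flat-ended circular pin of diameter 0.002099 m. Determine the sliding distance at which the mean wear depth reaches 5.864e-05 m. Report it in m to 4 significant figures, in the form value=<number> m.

All working math keeps full precision, and intermediate values are displayed rounded — a single final rounding to four significant digits.
Convert: Contact area A = π·d²/4 = π·(0.002099 m)²/4 = 3.460e-06 m².
Expressed in SI base units: W = 5.729 N, H = 3.044e+08 Pa, K = 2.153e-03.
Permissible volume V_lim = h_lim·A = 5.864e-05 · 3.460e-06 = 2.029e-10 m³.
Sliding life L = V_lim·H/(K·W) = 2.029e-10 · 3.044e+08 / (2.153e-03 · 5.729) = 5.008 m.

value=5.008 m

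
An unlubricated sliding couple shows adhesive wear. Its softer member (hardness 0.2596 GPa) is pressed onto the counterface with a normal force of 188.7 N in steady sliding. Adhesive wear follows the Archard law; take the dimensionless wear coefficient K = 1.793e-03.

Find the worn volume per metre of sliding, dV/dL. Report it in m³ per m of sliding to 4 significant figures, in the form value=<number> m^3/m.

Quoted intermediates are rounded — every step carries full precision — rounded once at the end to four significant digits.
Hardness H = 0.2596 GPa = 2.596e+08 Pa.
SI base units throughout: W = 188.7 N, H = 2.596e+08 Pa, K = 1.793e-03.
Rate of wear dV/dL = K·W/H, so: 1.793e-03 · 188.7 / 2.596e+08 = 1.303e-09 m³/m.

value=1.303e-09 m^3/m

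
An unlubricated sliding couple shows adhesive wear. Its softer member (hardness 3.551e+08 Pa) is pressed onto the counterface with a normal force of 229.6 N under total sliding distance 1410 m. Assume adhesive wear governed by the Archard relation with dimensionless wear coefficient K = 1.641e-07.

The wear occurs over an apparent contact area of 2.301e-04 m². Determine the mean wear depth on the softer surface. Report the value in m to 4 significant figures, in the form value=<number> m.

All arithmetic maintains full float precision; intermediate values are displayed rounded, and a single final rounding to four significant digits.
In SI base units: W = 229.6 N, H = 3.551e+08 Pa, K = 1.641e-07.
Archard relation: V = K·W·L/H = 1.641e-07 · 229.6 · 1410 / 3.551e+08 = 1.496e-10 m³.
Depth h = V/A = 1.496e-10 / 2.301e-04 = 6.502e-07 m.

value=6.502e-07 m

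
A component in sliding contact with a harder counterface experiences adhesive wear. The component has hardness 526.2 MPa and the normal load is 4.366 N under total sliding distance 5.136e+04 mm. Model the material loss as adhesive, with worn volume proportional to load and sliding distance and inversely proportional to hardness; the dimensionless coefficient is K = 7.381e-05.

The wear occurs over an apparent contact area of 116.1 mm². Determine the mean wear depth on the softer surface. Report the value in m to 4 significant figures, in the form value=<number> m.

value=2.709e-07 m

Intermediates are shown rounded, and every step holds full float precision. Rounded just once, at four significant figures.
Convert: Sliding distance L = 5.136e+04 mm = 51.36 m.
Convert: Hardness H = 526.2 MPa = 5.262e+08 Pa.
Convert: Contact area A = 116.1 mm² = 1.161e-04 m².
In SI base units, W = 4.366 N, H = 5.262e+08 Pa, K = 7.381e-05.
Wear volume V = K·W·L/H = 7.381e-05 · 4.366 · 51.36 / 5.262e+08 = 3.145e-11 m³.
Depth h = V/A = 3.145e-11 / 1.161e-04 = 2.709e-07 m.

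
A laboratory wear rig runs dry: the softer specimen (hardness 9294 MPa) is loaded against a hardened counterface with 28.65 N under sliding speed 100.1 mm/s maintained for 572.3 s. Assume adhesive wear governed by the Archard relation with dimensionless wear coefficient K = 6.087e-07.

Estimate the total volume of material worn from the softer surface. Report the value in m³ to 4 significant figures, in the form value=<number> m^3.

value=1.075e-13 m^3

Intermediate values are shown rounded, and each operation carries full precision. Rounded once at the end: 4 significant digits.
Sliding speed v = 100.1 mm/s = 0.1001 m/s. Distance covered L = v·t = 0.1001 m/s × 572.3 s = 57.29 m.
Hardness H = 9294 MPa = 9.294e+09 Pa.
Restated in SI base units: W = 28.65 N, H = 9.294e+09 Pa, K = 6.087e-07.
Volume removed: V = K·W·L/H = 6.087e-07 · 28.65 · 57.29 / 9.294e+09 = 1.075e-13 m³.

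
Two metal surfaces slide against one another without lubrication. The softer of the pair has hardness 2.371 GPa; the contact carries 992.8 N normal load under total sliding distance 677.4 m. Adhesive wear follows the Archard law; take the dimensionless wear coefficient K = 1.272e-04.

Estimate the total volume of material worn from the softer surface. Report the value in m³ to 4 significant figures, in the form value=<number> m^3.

value=3.608e-08 m^3

Intermediates are displayed rounded, and all working math holds full precision. Rounded just once: 4 significant figures.
Hardness H = 2.371 GPa = 2.371e+09 Pa.
Working in SI base units: W = 992.8 N, H = 2.371e+09 Pa, K = 1.272e-04.
Archard relation: V = K·W·L/H = 1.272e-04 · 992.8 · 677.4 / 2.371e+09 = 3.608e-08 m³.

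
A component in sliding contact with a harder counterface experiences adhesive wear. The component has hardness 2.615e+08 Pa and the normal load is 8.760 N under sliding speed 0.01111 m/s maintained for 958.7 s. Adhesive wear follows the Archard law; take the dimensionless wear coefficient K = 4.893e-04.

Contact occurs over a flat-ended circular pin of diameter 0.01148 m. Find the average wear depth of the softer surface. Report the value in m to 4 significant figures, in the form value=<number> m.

Intermediates are printed rounded, and the computation carries exact precision — rounded once at the end: four significant digits.
Distance covered L = v·t = 0.01111 m/s × 958.7 s = 10.65 m.
Contact area A = π·d²/4 = π·(0.01148 m)²/4 = 1.035e-04 m².
SI base units throughout: W = 8.760 N, H = 2.615e+08 Pa, K = 4.893e-04.
Volume removed: V = K·W·L/H = 4.893e-04 · 8.760 · 10.65 / 2.615e+08 = 1.746e-10 m³.
Mean depth h = V/A = 1.746e-10 / 1.035e-04 = 1.687e-06 m.

value=1.687e-06 m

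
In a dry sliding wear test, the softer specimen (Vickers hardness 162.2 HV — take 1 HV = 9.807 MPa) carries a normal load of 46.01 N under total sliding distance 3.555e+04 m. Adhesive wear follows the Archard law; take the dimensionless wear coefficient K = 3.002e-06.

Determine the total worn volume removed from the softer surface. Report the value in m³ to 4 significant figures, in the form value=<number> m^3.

value=3.087e-09 m^3

The computation holds exact precision. The intermediates are printed rounded, and a lone final rounding to four significant digits.
Convert: Hardness H = 162.2 HV × 9.807 MPa/HV = 1591 MPa = 1.591e+09 Pa.
Restated in SI base units: W = 46.01 N, H = 1.591e+09 Pa, K = 3.002e-06.
Volume removed: V = K·W·L/H = 3.002e-06 · 46.01 · 3.555e+04 / 1.591e+09 = 3.087e-09 m³.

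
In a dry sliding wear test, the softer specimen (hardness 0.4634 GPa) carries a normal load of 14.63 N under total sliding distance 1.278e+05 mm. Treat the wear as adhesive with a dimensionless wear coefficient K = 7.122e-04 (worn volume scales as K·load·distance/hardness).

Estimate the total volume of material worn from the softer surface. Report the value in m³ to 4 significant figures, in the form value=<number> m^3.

value=2.874e-09 m^3

All arithmetic keeps full precision — the intermediates appear rounded, and rounded just once, at four significant digits.
Convert: Distance L = 1.278e+05 mm = 127.8 m.
Convert: Hardness H = 0.4634 GPa = 4.634e+08 Pa.
As SI base values: W = 14.63 N, H = 4.634e+08 Pa, K = 7.122e-04.
Archard relation: V = K·W·L/H = 7.122e-04 · 14.63 · 127.8 / 4.634e+08 = 2.874e-09 m³.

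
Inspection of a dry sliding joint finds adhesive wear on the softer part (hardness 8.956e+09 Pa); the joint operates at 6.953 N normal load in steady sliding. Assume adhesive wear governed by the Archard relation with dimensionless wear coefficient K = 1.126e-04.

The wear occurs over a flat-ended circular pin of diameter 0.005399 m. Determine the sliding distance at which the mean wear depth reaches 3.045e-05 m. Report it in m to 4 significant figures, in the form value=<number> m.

value=7975 m

Intermediate values are displayed rounded — all working math maintains full precision — one final rounding: four significant digits.
Contact area A = π·d²/4 = π·(0.005399 m)²/4 = 2.289e-05 m².
As SI base values: W = 6.953 N, H = 8.956e+09 Pa, K = 1.126e-04.
At the depth limit, V_lim = h_lim·A = 3.045e-05 · 2.289e-05 = 6.971e-10 m³.
Inverting, life L = V_lim·H/(K·W) = 6.971e-10 · 8.956e+09 / (1.126e-04 · 6.953) = 7975 m.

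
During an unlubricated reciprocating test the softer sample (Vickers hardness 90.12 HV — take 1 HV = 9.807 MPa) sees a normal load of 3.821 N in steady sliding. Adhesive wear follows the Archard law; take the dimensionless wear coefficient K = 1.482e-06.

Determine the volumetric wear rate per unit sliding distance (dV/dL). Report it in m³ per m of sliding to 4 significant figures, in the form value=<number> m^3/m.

value=6.407e-15 m^3/m

Intermediates are shown rounded — the computation keeps full float precision; rounded just once: 4 significant figures.
Convert: Hardness H = 90.12 HV × 9.807 MPa/HV = 883.8 MPa = 8.838e+08 Pa.
As SI base values: W = 3.821 N, H = 8.838e+08 Pa, K = 1.482e-06.
Rate of wear dV/dL = K·W/H: 1.482e-06 · 3.821 / 8.838e+08 = 6.407e-15 m³/m.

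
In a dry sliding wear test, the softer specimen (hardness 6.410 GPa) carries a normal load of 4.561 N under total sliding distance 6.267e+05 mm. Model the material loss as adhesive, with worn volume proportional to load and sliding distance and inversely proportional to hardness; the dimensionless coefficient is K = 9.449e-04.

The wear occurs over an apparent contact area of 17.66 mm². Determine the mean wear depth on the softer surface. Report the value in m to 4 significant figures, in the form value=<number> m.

Each operation holds full precision. Shown intermediates are rounded. Rounded just once: 4 significant digits.
Total distance L = 6.267e+05 mm = 626.7 m.
Hardness H = 6.410 GPa = 6.410e+09 Pa.
Contact area A = 17.66 mm² = 1.766e-05 m².
In SI base units: W = 4.561 N, H = 6.410e+09 Pa, K = 9.449e-04.
Apply Archard: V = K·W·L/H = 9.449e-04 · 4.561 · 626.7 / 6.410e+09 = 4.214e-10 m³.
Mean wear depth h = V/A = 4.214e-10 / 1.766e-05 = 2.386e-05 m.

value=2.386e-05 m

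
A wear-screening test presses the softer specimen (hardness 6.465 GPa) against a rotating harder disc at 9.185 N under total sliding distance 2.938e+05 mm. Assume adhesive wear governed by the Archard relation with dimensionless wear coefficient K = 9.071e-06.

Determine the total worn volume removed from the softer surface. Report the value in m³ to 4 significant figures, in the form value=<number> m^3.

Intermediates are displayed rounded, and every step holds exact precision; one last rounding to 4 significant figures.
Convert: The distance L = 2.938e+05 mm = 293.8 m.
Convert: Hardness H = 6.465 GPa = 6.465e+09 Pa.
In SI base units: W = 9.185 N, H = 6.465e+09 Pa, K = 9.071e-06.
Volume removed: V = K·W·L/H = 9.071e-06 · 9.185 · 293.8 / 6.465e+09 = 3.786e-12 m³.

value=3.786e-12 m^3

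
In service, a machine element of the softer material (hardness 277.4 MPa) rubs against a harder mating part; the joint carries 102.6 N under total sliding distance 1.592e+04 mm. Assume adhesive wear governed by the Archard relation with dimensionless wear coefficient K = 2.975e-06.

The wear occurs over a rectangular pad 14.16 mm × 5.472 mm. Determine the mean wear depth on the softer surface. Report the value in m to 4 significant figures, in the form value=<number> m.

value=2.261e-07 m

Every step keeps full precision — intermediate values are printed rounded — rounded just once, at four significant digits.
Distance covered L = 1.592e+04 mm = 15.92 m.
Hardness H = 277.4 MPa = 2.774e+08 Pa.
Pad sides 14.16 mm × 5.472 mm = 0.01416 m × 0.005472 m. Contact area A = 0.01416 m × 0.005472 m = 7.748e-05 m².
In SI base units, W = 102.6 N, H = 2.774e+08 Pa, K = 2.975e-06.
Wear volume V = K·W·L/H = 2.975e-06 · 102.6 · 15.92 / 2.774e+08 = 1.752e-11 m³.
Depth h = V/A = 1.752e-11 / 7.748e-05 = 2.261e-07 m.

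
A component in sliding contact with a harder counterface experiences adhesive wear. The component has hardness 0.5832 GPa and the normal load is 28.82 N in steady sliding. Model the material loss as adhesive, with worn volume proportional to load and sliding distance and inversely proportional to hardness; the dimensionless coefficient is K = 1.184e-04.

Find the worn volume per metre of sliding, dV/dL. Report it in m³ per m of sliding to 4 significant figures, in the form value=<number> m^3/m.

value=5.851e-12 m^3/m

All arithmetic carries full float precision. The intermediates are displayed rounded — a lone final rounding, at four significant digits.
Convert: Hardness H = 0.5832 GPa = 5.832e+08 Pa.
Expressed in SI base units: W = 28.82 N, H = 5.832e+08 Pa, K = 1.184e-04.
Wear rate dV/dL = K·W/H — distance-free: 1.184e-04 · 28.82 / 5.832e+08 = 5.851e-12 m³/m.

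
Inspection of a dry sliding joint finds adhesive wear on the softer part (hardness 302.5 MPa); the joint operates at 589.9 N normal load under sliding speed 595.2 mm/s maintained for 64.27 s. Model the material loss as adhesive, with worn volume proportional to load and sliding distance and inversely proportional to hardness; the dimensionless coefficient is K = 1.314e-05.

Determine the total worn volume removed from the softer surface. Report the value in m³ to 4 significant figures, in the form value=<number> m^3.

Shown intermediates are rounded; the computation runs at exact precision — a lone final rounding: 4 significant figures.
Sliding speed v = 595.2 mm/s = 0.5952 m/s. Distance L = v·t = 0.5952 m/s × 64.27 s = 38.25 m.
Hardness H = 302.5 MPa = 3.025e+08 Pa.
In SI base units, W = 589.9 N, H = 3.025e+08 Pa, K = 1.314e-05.
Archard volume V = K·W·L/H = 1.314e-05 · 589.9 · 38.25 / 3.025e+08 = 9.802e-10 m³.

value=9.802e-10 m^3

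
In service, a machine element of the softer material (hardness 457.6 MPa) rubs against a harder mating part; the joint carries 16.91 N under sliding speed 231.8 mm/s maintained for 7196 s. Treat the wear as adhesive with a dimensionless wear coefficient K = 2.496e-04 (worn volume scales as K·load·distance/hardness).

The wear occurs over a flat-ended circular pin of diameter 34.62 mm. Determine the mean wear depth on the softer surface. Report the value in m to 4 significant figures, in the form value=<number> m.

value=1.634e-05 m

The computation keeps full precision, and intermediate values are displayed rounded; one last rounding: 4 significant figures.
Sliding speed v = 231.8 mm/s = 0.2318 m/s. Distance L = v·t = 0.2318 m/s × 7196 s = 1668 m.
Hardness H = 457.6 MPa = 4.576e+08 Pa.
Pin diameter d = 34.62 mm = 0.03462 m. Contact area A = π·d²/4 = π·(0.03462 m)²/4 = 9.413e-04 m².
SI base units throughout: W = 16.91 N, H = 4.576e+08 Pa, K = 2.496e-04.
Archard relation: V = K·W·L/H = 2.496e-04 · 16.91 · 1668 / 4.576e+08 = 1.539e-08 m³.
Mean wear depth h = V/A = 1.539e-08 / 9.413e-04 = 1.634e-05 m.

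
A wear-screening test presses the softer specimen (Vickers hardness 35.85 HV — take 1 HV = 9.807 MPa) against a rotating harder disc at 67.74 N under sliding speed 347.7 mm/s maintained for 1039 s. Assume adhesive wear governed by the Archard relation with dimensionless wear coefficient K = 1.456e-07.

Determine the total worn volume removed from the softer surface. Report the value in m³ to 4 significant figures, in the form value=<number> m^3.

value=1.013e-11 m^3

Each operation keeps full float precision. Quoted intermediates are rounded. Rounded once at the end: four significant figures.
Sliding speed v = 347.7 mm/s = 0.3477 m/s. The distance L = v·t = 0.3477 m/s × 1039 s = 361.3 m.
Hardness H = 35.85 HV × 9.807 MPa/HV = 351.6 MPa = 3.516e+08 Pa.
SI base units throughout: W = 67.74 N, H = 3.516e+08 Pa, K = 1.456e-07.
By Archard's law, V = K·W·L/H = 1.456e-07 · 67.74 · 361.3 / 3.516e+08 = 1.013e-11 m³.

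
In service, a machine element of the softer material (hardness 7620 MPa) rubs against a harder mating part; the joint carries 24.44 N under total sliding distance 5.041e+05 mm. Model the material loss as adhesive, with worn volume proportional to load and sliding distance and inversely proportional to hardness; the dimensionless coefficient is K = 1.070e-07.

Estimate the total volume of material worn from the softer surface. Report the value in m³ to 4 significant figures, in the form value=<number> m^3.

The algebra runs at full precision; the intermediates are printed rounded — a single final rounding, at four significant digits.
Convert: Distance covered L = 5.041e+05 mm = 504.1 m.
Convert: Hardness H = 7620 MPa = 7.620e+09 Pa.
Collected in SI base units: W = 24.44 N, H = 7.620e+09 Pa, K = 1.070e-07.
Worn volume V = K·W·L/H = 1.070e-07 · 24.44 · 504.1 / 7.620e+09 = 1.730e-13 m³.

value=1.730e-13 m^3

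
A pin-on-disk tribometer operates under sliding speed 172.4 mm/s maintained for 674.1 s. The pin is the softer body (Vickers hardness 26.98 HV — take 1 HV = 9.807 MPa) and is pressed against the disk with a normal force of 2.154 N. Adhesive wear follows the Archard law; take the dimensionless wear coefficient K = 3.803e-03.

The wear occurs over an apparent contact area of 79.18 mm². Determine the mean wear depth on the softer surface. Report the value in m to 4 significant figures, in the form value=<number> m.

Each operation maintains full float precision. Shown intermediates are rounded. Rounded just once to four significant figures.
Sliding speed v = 172.4 mm/s = 0.1724 m/s. The distance L = v·t = 0.1724 m/s × 674.1 s = 116.2 m.
Hardness H = 26.98 HV × 9.807 MPa/HV = 264.6 MPa = 2.646e+08 Pa.
Contact area A = 79.18 mm² = 7.918e-05 m².
As SI base values: W = 2.154 N, H = 2.646e+08 Pa, K = 3.803e-03.
Worn volume V = K·W·L/H = 3.803e-03 · 2.154 · 116.2 / 2.646e+08 = 3.598e-09 m³.
Mean depth h = V/A = 3.598e-09 / 7.918e-05 = 4.544e-05 m.

value=4.544e-05 m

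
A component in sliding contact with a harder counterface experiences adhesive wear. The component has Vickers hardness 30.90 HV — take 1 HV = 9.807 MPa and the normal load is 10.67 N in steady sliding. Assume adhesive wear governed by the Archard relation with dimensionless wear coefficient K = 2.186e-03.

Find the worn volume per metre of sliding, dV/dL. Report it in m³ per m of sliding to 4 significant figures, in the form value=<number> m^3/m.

value=7.697e-11 m^3/m

The computation keeps full float precision; printed values are rounded. Rounded just once to four significant figures.
Hardness H = 30.90 HV × 9.807 MPa/HV = 303.0 MPa = 3.030e+08 Pa.
Working in SI base units: W = 10.67 N, H = 3.030e+08 Pa, K = 2.186e-03.
Sliding wear rate dV/dL = K·W/H, so: 2.186e-03 · 10.67 / 3.030e+08 = 7.697e-11 m³/m.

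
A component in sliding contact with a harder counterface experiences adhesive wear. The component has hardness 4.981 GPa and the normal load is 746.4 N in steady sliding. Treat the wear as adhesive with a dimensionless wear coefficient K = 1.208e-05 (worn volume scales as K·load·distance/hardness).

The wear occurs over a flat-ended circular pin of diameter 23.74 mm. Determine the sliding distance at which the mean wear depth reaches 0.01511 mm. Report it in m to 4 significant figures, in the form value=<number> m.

The computation runs at full float precision. Intermediates are shown rounded. Rounded just once to four significant figures.
Hardness H = 4.981 GPa = 4.981e+09 Pa.
Pin diameter d = 23.74 mm = 0.02374 m. Contact area A = π·d²/4 = π·(0.02374 m)²/4 = 4.426e-04 m².
Depth limit h_lim = 0.01511 mm = 1.511e-05 m.
Collected in SI base units: W = 746.4 N, H = 4.981e+09 Pa, K = 1.208e-05.
At the depth limit, V_lim = h_lim·A = 1.511e-05 · 4.426e-04 = 6.688e-09 m³.
Inverting, life L = V_lim·H/(K·W) = 6.688e-09 · 4.981e+09 / (1.208e-05 · 746.4) = 3695 m.

value=3695 m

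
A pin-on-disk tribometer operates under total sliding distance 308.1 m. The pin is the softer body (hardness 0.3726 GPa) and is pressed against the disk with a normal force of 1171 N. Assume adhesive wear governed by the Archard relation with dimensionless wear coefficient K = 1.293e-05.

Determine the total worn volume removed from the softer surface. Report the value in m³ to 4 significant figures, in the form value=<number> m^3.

value=1.252e-08 m^3

Intermediate values are printed rounded; the algebra holds full float precision, and a single final rounding, at 4 significant digits.
Hardness H = 0.3726 GPa = 3.726e+08 Pa.
In SI base units: W = 1171 N, H = 3.726e+08 Pa, K = 1.293e-05.
Volume removed: V = K·W·L/H = 1.293e-05 · 1171 · 308.1 / 3.726e+08 = 1.252e-08 m³.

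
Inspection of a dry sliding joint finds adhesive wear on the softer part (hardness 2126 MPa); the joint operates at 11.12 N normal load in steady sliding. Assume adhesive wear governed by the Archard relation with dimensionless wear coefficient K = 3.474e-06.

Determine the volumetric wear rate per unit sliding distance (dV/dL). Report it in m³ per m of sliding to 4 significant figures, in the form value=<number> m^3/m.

value=1.817e-14 m^3/m

Intermediate values are displayed rounded; all working math runs at full float precision — one final rounding, at four significant digits.
Convert: Hardness H = 2126 MPa = 2.126e+09 Pa.
Collected in SI base units: W = 11.12 N, H = 2.126e+09 Pa, K = 3.474e-06.
The wear rate dV/dL = K·W/H, so: 3.474e-06 · 11.12 / 2.126e+09 = 1.817e-14 m³/m.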